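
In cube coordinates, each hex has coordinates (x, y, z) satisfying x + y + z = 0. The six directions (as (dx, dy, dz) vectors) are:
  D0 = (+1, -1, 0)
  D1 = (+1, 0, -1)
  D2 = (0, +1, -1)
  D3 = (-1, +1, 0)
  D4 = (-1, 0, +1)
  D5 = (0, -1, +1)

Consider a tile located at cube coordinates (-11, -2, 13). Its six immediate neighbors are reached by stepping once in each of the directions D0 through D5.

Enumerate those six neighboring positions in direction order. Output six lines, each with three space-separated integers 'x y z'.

Answer: -10 -3 13
-10 -2 12
-11 -1 12
-12 -1 13
-12 -2 14
-11 -3 14

Derivation:
Center: (-11, -2, 13). Add each direction:
  D0: (-11, -2, 13) + (1, -1, 0) = (-10, -3, 13)
  D1: (-11, -2, 13) + (1, 0, -1) = (-10, -2, 12)
  D2: (-11, -2, 13) + (0, 1, -1) = (-11, -1, 12)
  D3: (-11, -2, 13) + (-1, 1, 0) = (-12, -1, 13)
  D4: (-11, -2, 13) + (-1, 0, 1) = (-12, -2, 14)
  D5: (-11, -2, 13) + (0, -1, 1) = (-11, -3, 14)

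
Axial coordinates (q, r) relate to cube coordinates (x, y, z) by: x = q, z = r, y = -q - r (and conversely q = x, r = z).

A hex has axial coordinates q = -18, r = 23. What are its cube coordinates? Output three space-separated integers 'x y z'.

x = q = -18
z = r = 23
y = -x - z = -(-18) - (23) = -5

Answer: -18 -5 23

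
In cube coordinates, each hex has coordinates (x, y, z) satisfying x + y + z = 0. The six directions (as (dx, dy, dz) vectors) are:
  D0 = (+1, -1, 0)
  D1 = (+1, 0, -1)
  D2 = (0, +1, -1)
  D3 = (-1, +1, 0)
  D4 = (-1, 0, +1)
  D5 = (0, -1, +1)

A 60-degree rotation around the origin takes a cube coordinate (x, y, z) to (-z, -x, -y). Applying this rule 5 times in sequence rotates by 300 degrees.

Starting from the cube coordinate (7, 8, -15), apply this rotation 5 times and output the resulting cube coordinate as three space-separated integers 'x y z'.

Start: (7, 8, -15)
Step 1: (7, 8, -15) -> (-(-15), -(7), -(8)) = (15, -7, -8)
Step 2: (15, -7, -8) -> (-(-8), -(15), -(-7)) = (8, -15, 7)
Step 3: (8, -15, 7) -> (-(7), -(8), -(-15)) = (-7, -8, 15)
Step 4: (-7, -8, 15) -> (-(15), -(-7), -(-8)) = (-15, 7, 8)
Step 5: (-15, 7, 8) -> (-(8), -(-15), -(7)) = (-8, 15, -7)

Answer: -8 15 -7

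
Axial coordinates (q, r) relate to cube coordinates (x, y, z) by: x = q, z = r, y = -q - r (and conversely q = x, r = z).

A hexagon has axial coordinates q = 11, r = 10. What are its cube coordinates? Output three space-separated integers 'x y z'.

x = q = 11
z = r = 10
y = -x - z = -(11) - (10) = -21

Answer: 11 -21 10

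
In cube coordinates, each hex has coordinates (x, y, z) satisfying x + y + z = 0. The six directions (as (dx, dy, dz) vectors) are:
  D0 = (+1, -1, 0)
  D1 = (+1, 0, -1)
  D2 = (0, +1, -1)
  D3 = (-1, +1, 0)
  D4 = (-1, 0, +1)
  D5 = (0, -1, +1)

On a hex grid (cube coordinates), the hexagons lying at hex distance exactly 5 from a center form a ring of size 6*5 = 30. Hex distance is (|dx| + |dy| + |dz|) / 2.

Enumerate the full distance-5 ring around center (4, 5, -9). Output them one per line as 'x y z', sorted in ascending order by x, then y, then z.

Walk ring at distance 5 from (4, 5, -9):
Start at center + D4*5 = (-1, 5, -4)
  hex 0: (-1, 5, -4)
  hex 1: (0, 4, -4)
  hex 2: (1, 3, -4)
  hex 3: (2, 2, -4)
  hex 4: (3, 1, -4)
  hex 5: (4, 0, -4)
  hex 6: (5, 0, -5)
  hex 7: (6, 0, -6)
  hex 8: (7, 0, -7)
  hex 9: (8, 0, -8)
  hex 10: (9, 0, -9)
  hex 11: (9, 1, -10)
  hex 12: (9, 2, -11)
  hex 13: (9, 3, -12)
  hex 14: (9, 4, -13)
  hex 15: (9, 5, -14)
  hex 16: (8, 6, -14)
  hex 17: (7, 7, -14)
  hex 18: (6, 8, -14)
  hex 19: (5, 9, -14)
  hex 20: (4, 10, -14)
  hex 21: (3, 10, -13)
  hex 22: (2, 10, -12)
  hex 23: (1, 10, -11)
  hex 24: (0, 10, -10)
  hex 25: (-1, 10, -9)
  hex 26: (-1, 9, -8)
  hex 27: (-1, 8, -7)
  hex 28: (-1, 7, -6)
  hex 29: (-1, 6, -5)
Sorted: 30 hexes.

Answer: -1 5 -4
-1 6 -5
-1 7 -6
-1 8 -7
-1 9 -8
-1 10 -9
0 4 -4
0 10 -10
1 3 -4
1 10 -11
2 2 -4
2 10 -12
3 1 -4
3 10 -13
4 0 -4
4 10 -14
5 0 -5
5 9 -14
6 0 -6
6 8 -14
7 0 -7
7 7 -14
8 0 -8
8 6 -14
9 0 -9
9 1 -10
9 2 -11
9 3 -12
9 4 -13
9 5 -14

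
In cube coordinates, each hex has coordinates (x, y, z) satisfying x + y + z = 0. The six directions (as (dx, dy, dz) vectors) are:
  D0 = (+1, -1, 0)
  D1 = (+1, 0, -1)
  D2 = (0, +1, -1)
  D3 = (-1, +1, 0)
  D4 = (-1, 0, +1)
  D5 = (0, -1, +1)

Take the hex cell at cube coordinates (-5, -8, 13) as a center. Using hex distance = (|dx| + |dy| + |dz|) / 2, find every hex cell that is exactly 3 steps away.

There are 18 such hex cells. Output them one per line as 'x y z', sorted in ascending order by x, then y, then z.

Walk ring at distance 3 from (-5, -8, 13):
Start at center + D4*3 = (-8, -8, 16)
  hex 0: (-8, -8, 16)
  hex 1: (-7, -9, 16)
  hex 2: (-6, -10, 16)
  hex 3: (-5, -11, 16)
  hex 4: (-4, -11, 15)
  hex 5: (-3, -11, 14)
  hex 6: (-2, -11, 13)
  hex 7: (-2, -10, 12)
  hex 8: (-2, -9, 11)
  hex 9: (-2, -8, 10)
  hex 10: (-3, -7, 10)
  hex 11: (-4, -6, 10)
  hex 12: (-5, -5, 10)
  hex 13: (-6, -5, 11)
  hex 14: (-7, -5, 12)
  hex 15: (-8, -5, 13)
  hex 16: (-8, -6, 14)
  hex 17: (-8, -7, 15)
Sorted: 18 hexes.

Answer: -8 -8 16
-8 -7 15
-8 -6 14
-8 -5 13
-7 -9 16
-7 -5 12
-6 -10 16
-6 -5 11
-5 -11 16
-5 -5 10
-4 -11 15
-4 -6 10
-3 -11 14
-3 -7 10
-2 -11 13
-2 -10 12
-2 -9 11
-2 -8 10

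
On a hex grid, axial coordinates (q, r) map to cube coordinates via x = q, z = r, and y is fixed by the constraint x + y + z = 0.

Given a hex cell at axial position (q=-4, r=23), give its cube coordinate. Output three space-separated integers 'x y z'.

x = q = -4
z = r = 23
y = -x - z = -(-4) - (23) = -19

Answer: -4 -19 23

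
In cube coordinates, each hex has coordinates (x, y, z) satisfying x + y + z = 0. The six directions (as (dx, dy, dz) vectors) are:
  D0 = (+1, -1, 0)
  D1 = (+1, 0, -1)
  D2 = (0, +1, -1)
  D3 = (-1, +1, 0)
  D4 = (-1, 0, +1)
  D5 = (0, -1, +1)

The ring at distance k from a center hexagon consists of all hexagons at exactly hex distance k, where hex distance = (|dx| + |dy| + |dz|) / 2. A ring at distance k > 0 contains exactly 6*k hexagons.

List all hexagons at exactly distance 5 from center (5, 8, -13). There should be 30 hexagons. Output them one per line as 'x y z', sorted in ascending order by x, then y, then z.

Answer: 0 8 -8
0 9 -9
0 10 -10
0 11 -11
0 12 -12
0 13 -13
1 7 -8
1 13 -14
2 6 -8
2 13 -15
3 5 -8
3 13 -16
4 4 -8
4 13 -17
5 3 -8
5 13 -18
6 3 -9
6 12 -18
7 3 -10
7 11 -18
8 3 -11
8 10 -18
9 3 -12
9 9 -18
10 3 -13
10 4 -14
10 5 -15
10 6 -16
10 7 -17
10 8 -18

Derivation:
Walk ring at distance 5 from (5, 8, -13):
Start at center + D4*5 = (0, 8, -8)
  hex 0: (0, 8, -8)
  hex 1: (1, 7, -8)
  hex 2: (2, 6, -8)
  hex 3: (3, 5, -8)
  hex 4: (4, 4, -8)
  hex 5: (5, 3, -8)
  hex 6: (6, 3, -9)
  hex 7: (7, 3, -10)
  hex 8: (8, 3, -11)
  hex 9: (9, 3, -12)
  hex 10: (10, 3, -13)
  hex 11: (10, 4, -14)
  hex 12: (10, 5, -15)
  hex 13: (10, 6, -16)
  hex 14: (10, 7, -17)
  hex 15: (10, 8, -18)
  hex 16: (9, 9, -18)
  hex 17: (8, 10, -18)
  hex 18: (7, 11, -18)
  hex 19: (6, 12, -18)
  hex 20: (5, 13, -18)
  hex 21: (4, 13, -17)
  hex 22: (3, 13, -16)
  hex 23: (2, 13, -15)
  hex 24: (1, 13, -14)
  hex 25: (0, 13, -13)
  hex 26: (0, 12, -12)
  hex 27: (0, 11, -11)
  hex 28: (0, 10, -10)
  hex 29: (0, 9, -9)
Sorted: 30 hexes.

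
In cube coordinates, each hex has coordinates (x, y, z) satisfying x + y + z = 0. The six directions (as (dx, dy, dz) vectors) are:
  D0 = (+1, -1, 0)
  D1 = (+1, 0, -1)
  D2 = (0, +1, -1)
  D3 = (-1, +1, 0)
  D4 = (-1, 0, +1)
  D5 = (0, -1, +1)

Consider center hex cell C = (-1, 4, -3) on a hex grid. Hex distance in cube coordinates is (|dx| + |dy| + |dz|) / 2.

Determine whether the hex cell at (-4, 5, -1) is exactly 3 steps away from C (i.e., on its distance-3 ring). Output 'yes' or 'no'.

|px - cx| = |-4 - (-1)| = 3
|py - cy| = |5 - 4| = 1
|pz - cz| = |-1 - (-3)| = 2
distance = (3+1+2)/2 = 6/2 = 3
radius = 3; distance == radius -> yes

Answer: yes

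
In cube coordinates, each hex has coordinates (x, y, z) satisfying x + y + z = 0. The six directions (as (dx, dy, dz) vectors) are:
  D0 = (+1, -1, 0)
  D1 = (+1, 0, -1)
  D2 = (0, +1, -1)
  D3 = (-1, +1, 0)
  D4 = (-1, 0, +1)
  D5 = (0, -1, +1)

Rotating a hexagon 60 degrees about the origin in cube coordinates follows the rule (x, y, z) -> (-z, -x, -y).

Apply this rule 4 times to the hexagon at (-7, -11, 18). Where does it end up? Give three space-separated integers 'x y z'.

Answer: 18 -7 -11

Derivation:
Start: (-7, -11, 18)
Step 1: (-7, -11, 18) -> (-(18), -(-7), -(-11)) = (-18, 7, 11)
Step 2: (-18, 7, 11) -> (-(11), -(-18), -(7)) = (-11, 18, -7)
Step 3: (-11, 18, -7) -> (-(-7), -(-11), -(18)) = (7, 11, -18)
Step 4: (7, 11, -18) -> (-(-18), -(7), -(11)) = (18, -7, -11)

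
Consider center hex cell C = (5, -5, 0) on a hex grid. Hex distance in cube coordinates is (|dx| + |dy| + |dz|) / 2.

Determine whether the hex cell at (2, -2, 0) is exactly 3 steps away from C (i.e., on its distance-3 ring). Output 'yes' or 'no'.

Answer: yes

Derivation:
|px - cx| = |2 - 5| = 3
|py - cy| = |-2 - (-5)| = 3
|pz - cz| = |0 - 0| = 0
distance = (3+3+0)/2 = 6/2 = 3
radius = 3; distance == radius -> yes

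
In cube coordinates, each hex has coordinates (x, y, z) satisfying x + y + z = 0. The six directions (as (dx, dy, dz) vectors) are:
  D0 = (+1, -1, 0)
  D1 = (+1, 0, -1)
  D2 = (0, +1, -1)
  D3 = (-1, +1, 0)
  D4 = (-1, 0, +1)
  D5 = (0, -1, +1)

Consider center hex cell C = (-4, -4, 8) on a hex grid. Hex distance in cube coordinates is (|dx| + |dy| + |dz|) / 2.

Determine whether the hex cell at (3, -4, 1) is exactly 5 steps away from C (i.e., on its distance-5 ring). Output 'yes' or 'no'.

Answer: no

Derivation:
|px - cx| = |3 - (-4)| = 7
|py - cy| = |-4 - (-4)| = 0
|pz - cz| = |1 - 8| = 7
distance = (7+0+7)/2 = 14/2 = 7
radius = 5; distance != radius -> no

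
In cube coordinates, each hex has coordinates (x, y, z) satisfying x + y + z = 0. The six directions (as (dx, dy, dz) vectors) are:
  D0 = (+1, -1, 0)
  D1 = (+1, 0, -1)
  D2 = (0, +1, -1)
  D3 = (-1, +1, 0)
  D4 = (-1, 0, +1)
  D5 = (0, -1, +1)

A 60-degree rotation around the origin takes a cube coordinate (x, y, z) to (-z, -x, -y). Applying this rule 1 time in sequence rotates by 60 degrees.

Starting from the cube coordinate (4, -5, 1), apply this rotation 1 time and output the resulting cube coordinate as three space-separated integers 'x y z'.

Answer: -1 -4 5

Derivation:
Start: (4, -5, 1)
Step 1: (4, -5, 1) -> (-(1), -(4), -(-5)) = (-1, -4, 5)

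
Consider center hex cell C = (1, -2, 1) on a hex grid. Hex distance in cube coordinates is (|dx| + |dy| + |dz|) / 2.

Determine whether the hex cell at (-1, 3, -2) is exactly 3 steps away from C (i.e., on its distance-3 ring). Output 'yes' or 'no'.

Answer: no

Derivation:
|px - cx| = |-1 - 1| = 2
|py - cy| = |3 - (-2)| = 5
|pz - cz| = |-2 - 1| = 3
distance = (2+5+3)/2 = 10/2 = 5
radius = 3; distance != radius -> no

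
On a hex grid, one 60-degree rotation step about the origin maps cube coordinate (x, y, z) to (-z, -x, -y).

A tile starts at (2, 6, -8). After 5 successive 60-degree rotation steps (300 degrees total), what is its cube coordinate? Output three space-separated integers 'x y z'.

Start: (2, 6, -8)
Step 1: (2, 6, -8) -> (-(-8), -(2), -(6)) = (8, -2, -6)
Step 2: (8, -2, -6) -> (-(-6), -(8), -(-2)) = (6, -8, 2)
Step 3: (6, -8, 2) -> (-(2), -(6), -(-8)) = (-2, -6, 8)
Step 4: (-2, -6, 8) -> (-(8), -(-2), -(-6)) = (-8, 2, 6)
Step 5: (-8, 2, 6) -> (-(6), -(-8), -(2)) = (-6, 8, -2)

Answer: -6 8 -2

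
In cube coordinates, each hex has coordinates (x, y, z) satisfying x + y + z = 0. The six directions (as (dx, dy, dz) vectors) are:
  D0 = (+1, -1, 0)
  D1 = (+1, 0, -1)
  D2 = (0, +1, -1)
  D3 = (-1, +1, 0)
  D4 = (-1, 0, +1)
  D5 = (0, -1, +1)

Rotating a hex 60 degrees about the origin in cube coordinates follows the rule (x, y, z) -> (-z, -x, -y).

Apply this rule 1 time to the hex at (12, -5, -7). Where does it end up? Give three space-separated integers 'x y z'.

Start: (12, -5, -7)
Step 1: (12, -5, -7) -> (-(-7), -(12), -(-5)) = (7, -12, 5)

Answer: 7 -12 5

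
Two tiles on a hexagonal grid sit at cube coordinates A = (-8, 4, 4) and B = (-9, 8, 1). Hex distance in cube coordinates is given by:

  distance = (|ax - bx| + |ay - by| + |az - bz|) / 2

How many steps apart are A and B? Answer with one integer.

Answer: 4

Derivation:
|ax - bx| = |-8 - (-9)| = 1
|ay - by| = |4 - 8| = 4
|az - bz| = |4 - 1| = 3
distance = (1 + 4 + 3) / 2 = 8 / 2 = 4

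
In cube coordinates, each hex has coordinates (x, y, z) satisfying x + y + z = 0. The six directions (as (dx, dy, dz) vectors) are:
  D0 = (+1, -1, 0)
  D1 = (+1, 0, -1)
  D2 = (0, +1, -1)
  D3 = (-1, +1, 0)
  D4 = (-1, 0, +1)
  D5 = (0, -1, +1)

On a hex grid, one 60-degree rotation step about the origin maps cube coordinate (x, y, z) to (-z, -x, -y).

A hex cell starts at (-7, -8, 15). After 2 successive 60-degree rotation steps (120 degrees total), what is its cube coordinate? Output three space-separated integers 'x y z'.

Answer: -8 15 -7

Derivation:
Start: (-7, -8, 15)
Step 1: (-7, -8, 15) -> (-(15), -(-7), -(-8)) = (-15, 7, 8)
Step 2: (-15, 7, 8) -> (-(8), -(-15), -(7)) = (-8, 15, -7)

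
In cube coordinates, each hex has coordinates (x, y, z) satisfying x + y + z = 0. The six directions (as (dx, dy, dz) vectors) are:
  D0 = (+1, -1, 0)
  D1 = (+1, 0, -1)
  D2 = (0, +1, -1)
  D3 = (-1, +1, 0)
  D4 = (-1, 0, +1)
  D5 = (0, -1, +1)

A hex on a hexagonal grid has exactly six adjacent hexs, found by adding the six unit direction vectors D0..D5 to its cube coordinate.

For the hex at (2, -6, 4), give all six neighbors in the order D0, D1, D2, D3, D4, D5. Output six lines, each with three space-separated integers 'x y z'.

Answer: 3 -7 4
3 -6 3
2 -5 3
1 -5 4
1 -6 5
2 -7 5

Derivation:
Center: (2, -6, 4). Add each direction:
  D0: (2, -6, 4) + (1, -1, 0) = (3, -7, 4)
  D1: (2, -6, 4) + (1, 0, -1) = (3, -6, 3)
  D2: (2, -6, 4) + (0, 1, -1) = (2, -5, 3)
  D3: (2, -6, 4) + (-1, 1, 0) = (1, -5, 4)
  D4: (2, -6, 4) + (-1, 0, 1) = (1, -6, 5)
  D5: (2, -6, 4) + (0, -1, 1) = (2, -7, 5)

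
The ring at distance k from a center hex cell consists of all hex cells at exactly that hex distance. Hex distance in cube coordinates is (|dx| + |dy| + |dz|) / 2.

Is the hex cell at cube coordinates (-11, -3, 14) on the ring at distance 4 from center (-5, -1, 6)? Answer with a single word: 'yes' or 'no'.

Answer: no

Derivation:
|px - cx| = |-11 - (-5)| = 6
|py - cy| = |-3 - (-1)| = 2
|pz - cz| = |14 - 6| = 8
distance = (6+2+8)/2 = 16/2 = 8
radius = 4; distance != radius -> no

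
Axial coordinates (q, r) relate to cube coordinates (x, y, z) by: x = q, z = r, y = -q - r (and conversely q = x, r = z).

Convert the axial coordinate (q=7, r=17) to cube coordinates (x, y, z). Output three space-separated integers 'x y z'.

x = q = 7
z = r = 17
y = -x - z = -(7) - (17) = -24

Answer: 7 -24 17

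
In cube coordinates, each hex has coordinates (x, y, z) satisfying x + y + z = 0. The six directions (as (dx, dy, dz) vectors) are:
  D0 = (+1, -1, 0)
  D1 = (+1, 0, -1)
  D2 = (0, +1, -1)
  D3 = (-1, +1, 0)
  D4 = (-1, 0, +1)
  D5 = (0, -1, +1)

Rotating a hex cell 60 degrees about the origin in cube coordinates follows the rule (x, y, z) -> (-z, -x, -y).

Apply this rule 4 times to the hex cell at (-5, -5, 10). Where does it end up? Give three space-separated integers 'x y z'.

Answer: 10 -5 -5

Derivation:
Start: (-5, -5, 10)
Step 1: (-5, -5, 10) -> (-(10), -(-5), -(-5)) = (-10, 5, 5)
Step 2: (-10, 5, 5) -> (-(5), -(-10), -(5)) = (-5, 10, -5)
Step 3: (-5, 10, -5) -> (-(-5), -(-5), -(10)) = (5, 5, -10)
Step 4: (5, 5, -10) -> (-(-10), -(5), -(5)) = (10, -5, -5)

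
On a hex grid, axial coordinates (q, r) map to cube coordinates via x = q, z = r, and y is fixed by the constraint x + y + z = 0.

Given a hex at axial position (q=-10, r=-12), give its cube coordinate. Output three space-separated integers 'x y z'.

Answer: -10 22 -12

Derivation:
x = q = -10
z = r = -12
y = -x - z = -(-10) - (-12) = 22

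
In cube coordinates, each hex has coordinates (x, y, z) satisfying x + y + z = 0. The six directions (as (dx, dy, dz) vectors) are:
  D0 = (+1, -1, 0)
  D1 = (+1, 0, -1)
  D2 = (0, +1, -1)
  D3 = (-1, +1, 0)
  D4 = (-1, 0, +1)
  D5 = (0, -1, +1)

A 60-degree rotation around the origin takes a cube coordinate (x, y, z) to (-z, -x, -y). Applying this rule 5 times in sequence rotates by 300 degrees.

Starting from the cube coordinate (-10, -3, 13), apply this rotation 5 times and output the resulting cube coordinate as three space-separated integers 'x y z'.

Start: (-10, -3, 13)
Step 1: (-10, -3, 13) -> (-(13), -(-10), -(-3)) = (-13, 10, 3)
Step 2: (-13, 10, 3) -> (-(3), -(-13), -(10)) = (-3, 13, -10)
Step 3: (-3, 13, -10) -> (-(-10), -(-3), -(13)) = (10, 3, -13)
Step 4: (10, 3, -13) -> (-(-13), -(10), -(3)) = (13, -10, -3)
Step 5: (13, -10, -3) -> (-(-3), -(13), -(-10)) = (3, -13, 10)

Answer: 3 -13 10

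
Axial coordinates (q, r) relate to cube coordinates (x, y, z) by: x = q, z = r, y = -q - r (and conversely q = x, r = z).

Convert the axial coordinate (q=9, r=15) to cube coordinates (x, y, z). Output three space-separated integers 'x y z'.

x = q = 9
z = r = 15
y = -x - z = -(9) - (15) = -24

Answer: 9 -24 15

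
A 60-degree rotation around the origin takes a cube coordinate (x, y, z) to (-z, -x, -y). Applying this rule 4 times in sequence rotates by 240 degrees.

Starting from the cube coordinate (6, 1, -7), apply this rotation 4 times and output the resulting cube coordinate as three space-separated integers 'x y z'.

Answer: -7 6 1

Derivation:
Start: (6, 1, -7)
Step 1: (6, 1, -7) -> (-(-7), -(6), -(1)) = (7, -6, -1)
Step 2: (7, -6, -1) -> (-(-1), -(7), -(-6)) = (1, -7, 6)
Step 3: (1, -7, 6) -> (-(6), -(1), -(-7)) = (-6, -1, 7)
Step 4: (-6, -1, 7) -> (-(7), -(-6), -(-1)) = (-7, 6, 1)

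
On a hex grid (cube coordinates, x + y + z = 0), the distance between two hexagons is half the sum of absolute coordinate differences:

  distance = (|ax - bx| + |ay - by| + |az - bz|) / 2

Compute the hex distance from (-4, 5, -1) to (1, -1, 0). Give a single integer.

|ax - bx| = |-4 - 1| = 5
|ay - by| = |5 - (-1)| = 6
|az - bz| = |-1 - 0| = 1
distance = (5 + 6 + 1) / 2 = 12 / 2 = 6

Answer: 6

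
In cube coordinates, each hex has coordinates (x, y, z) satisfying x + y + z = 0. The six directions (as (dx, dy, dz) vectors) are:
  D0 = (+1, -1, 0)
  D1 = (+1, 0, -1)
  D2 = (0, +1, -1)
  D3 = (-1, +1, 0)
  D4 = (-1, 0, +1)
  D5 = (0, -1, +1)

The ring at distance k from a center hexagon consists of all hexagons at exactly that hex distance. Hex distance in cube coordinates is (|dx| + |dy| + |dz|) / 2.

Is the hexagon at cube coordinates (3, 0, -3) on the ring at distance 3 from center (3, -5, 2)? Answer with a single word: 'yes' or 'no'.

Answer: no

Derivation:
|px - cx| = |3 - 3| = 0
|py - cy| = |0 - (-5)| = 5
|pz - cz| = |-3 - 2| = 5
distance = (0+5+5)/2 = 10/2 = 5
radius = 3; distance != radius -> no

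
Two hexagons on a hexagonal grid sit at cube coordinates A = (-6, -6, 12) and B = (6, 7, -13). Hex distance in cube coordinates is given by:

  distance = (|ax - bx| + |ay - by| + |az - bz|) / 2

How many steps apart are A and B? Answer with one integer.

Answer: 25

Derivation:
|ax - bx| = |-6 - 6| = 12
|ay - by| = |-6 - 7| = 13
|az - bz| = |12 - (-13)| = 25
distance = (12 + 13 + 25) / 2 = 50 / 2 = 25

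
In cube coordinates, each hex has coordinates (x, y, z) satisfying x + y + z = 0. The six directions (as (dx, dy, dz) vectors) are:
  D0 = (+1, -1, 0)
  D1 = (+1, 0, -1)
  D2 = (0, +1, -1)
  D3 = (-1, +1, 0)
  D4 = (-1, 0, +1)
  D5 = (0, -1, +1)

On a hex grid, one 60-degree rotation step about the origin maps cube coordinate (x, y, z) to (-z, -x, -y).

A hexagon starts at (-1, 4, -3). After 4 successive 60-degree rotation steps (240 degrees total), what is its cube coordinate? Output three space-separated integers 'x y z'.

Answer: -3 -1 4

Derivation:
Start: (-1, 4, -3)
Step 1: (-1, 4, -3) -> (-(-3), -(-1), -(4)) = (3, 1, -4)
Step 2: (3, 1, -4) -> (-(-4), -(3), -(1)) = (4, -3, -1)
Step 3: (4, -3, -1) -> (-(-1), -(4), -(-3)) = (1, -4, 3)
Step 4: (1, -4, 3) -> (-(3), -(1), -(-4)) = (-3, -1, 4)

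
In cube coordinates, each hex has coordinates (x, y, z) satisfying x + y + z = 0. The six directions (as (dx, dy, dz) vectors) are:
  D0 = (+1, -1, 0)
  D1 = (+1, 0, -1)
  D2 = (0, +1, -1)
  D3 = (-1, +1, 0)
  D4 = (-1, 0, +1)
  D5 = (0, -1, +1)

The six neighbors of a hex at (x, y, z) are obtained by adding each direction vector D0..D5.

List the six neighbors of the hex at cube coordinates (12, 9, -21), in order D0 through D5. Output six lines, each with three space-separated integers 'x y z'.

Center: (12, 9, -21). Add each direction:
  D0: (12, 9, -21) + (1, -1, 0) = (13, 8, -21)
  D1: (12, 9, -21) + (1, 0, -1) = (13, 9, -22)
  D2: (12, 9, -21) + (0, 1, -1) = (12, 10, -22)
  D3: (12, 9, -21) + (-1, 1, 0) = (11, 10, -21)
  D4: (12, 9, -21) + (-1, 0, 1) = (11, 9, -20)
  D5: (12, 9, -21) + (0, -1, 1) = (12, 8, -20)

Answer: 13 8 -21
13 9 -22
12 10 -22
11 10 -21
11 9 -20
12 8 -20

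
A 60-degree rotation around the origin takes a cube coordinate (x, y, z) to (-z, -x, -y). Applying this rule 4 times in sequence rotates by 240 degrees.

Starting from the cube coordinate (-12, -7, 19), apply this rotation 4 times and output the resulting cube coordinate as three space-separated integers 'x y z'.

Start: (-12, -7, 19)
Step 1: (-12, -7, 19) -> (-(19), -(-12), -(-7)) = (-19, 12, 7)
Step 2: (-19, 12, 7) -> (-(7), -(-19), -(12)) = (-7, 19, -12)
Step 3: (-7, 19, -12) -> (-(-12), -(-7), -(19)) = (12, 7, -19)
Step 4: (12, 7, -19) -> (-(-19), -(12), -(7)) = (19, -12, -7)

Answer: 19 -12 -7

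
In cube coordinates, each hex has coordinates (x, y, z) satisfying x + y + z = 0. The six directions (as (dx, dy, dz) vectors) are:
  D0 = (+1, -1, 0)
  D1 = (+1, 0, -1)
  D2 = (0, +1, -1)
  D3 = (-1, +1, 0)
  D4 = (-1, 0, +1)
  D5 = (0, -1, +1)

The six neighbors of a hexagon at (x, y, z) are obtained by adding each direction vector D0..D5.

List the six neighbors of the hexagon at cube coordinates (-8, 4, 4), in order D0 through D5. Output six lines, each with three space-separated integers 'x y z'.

Answer: -7 3 4
-7 4 3
-8 5 3
-9 5 4
-9 4 5
-8 3 5

Derivation:
Center: (-8, 4, 4). Add each direction:
  D0: (-8, 4, 4) + (1, -1, 0) = (-7, 3, 4)
  D1: (-8, 4, 4) + (1, 0, -1) = (-7, 4, 3)
  D2: (-8, 4, 4) + (0, 1, -1) = (-8, 5, 3)
  D3: (-8, 4, 4) + (-1, 1, 0) = (-9, 5, 4)
  D4: (-8, 4, 4) + (-1, 0, 1) = (-9, 4, 5)
  D5: (-8, 4, 4) + (0, -1, 1) = (-8, 3, 5)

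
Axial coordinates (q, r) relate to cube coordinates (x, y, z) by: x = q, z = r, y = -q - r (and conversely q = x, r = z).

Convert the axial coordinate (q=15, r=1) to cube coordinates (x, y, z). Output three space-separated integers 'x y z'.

Answer: 15 -16 1

Derivation:
x = q = 15
z = r = 1
y = -x - z = -(15) - (1) = -16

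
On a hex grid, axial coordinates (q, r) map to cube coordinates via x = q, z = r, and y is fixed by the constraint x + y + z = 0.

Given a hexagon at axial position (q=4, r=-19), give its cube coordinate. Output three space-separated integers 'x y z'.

Answer: 4 15 -19

Derivation:
x = q = 4
z = r = -19
y = -x - z = -(4) - (-19) = 15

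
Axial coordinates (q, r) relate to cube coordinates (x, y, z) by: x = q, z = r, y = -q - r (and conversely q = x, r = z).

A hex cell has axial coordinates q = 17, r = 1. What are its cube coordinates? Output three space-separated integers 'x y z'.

Answer: 17 -18 1

Derivation:
x = q = 17
z = r = 1
y = -x - z = -(17) - (1) = -18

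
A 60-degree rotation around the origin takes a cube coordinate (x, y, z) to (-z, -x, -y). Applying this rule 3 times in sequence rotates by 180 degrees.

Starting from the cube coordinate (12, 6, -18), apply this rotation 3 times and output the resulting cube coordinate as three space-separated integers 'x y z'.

Answer: -12 -6 18

Derivation:
Start: (12, 6, -18)
Step 1: (12, 6, -18) -> (-(-18), -(12), -(6)) = (18, -12, -6)
Step 2: (18, -12, -6) -> (-(-6), -(18), -(-12)) = (6, -18, 12)
Step 3: (6, -18, 12) -> (-(12), -(6), -(-18)) = (-12, -6, 18)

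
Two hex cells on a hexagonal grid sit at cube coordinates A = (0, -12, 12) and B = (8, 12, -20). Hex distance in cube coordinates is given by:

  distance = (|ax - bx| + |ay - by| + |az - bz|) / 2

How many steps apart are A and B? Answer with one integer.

|ax - bx| = |0 - 8| = 8
|ay - by| = |-12 - 12| = 24
|az - bz| = |12 - (-20)| = 32
distance = (8 + 24 + 32) / 2 = 64 / 2 = 32

Answer: 32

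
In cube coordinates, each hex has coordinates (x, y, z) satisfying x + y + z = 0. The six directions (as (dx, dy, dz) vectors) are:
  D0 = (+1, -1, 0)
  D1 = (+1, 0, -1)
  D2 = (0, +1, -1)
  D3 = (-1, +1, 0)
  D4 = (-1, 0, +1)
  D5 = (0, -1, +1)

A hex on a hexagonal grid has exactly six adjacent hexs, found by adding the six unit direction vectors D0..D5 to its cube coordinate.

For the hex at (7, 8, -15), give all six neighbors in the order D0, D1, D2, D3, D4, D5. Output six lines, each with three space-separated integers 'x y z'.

Center: (7, 8, -15). Add each direction:
  D0: (7, 8, -15) + (1, -1, 0) = (8, 7, -15)
  D1: (7, 8, -15) + (1, 0, -1) = (8, 8, -16)
  D2: (7, 8, -15) + (0, 1, -1) = (7, 9, -16)
  D3: (7, 8, -15) + (-1, 1, 0) = (6, 9, -15)
  D4: (7, 8, -15) + (-1, 0, 1) = (6, 8, -14)
  D5: (7, 8, -15) + (0, -1, 1) = (7, 7, -14)

Answer: 8 7 -15
8 8 -16
7 9 -16
6 9 -15
6 8 -14
7 7 -14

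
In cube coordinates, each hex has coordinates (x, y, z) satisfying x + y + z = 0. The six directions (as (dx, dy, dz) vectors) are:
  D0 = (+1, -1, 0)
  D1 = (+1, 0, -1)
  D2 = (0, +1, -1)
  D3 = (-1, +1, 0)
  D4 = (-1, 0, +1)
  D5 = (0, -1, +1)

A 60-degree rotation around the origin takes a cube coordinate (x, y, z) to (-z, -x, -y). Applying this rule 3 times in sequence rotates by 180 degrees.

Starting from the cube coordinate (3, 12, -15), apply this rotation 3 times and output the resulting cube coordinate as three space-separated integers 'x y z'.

Answer: -3 -12 15

Derivation:
Start: (3, 12, -15)
Step 1: (3, 12, -15) -> (-(-15), -(3), -(12)) = (15, -3, -12)
Step 2: (15, -3, -12) -> (-(-12), -(15), -(-3)) = (12, -15, 3)
Step 3: (12, -15, 3) -> (-(3), -(12), -(-15)) = (-3, -12, 15)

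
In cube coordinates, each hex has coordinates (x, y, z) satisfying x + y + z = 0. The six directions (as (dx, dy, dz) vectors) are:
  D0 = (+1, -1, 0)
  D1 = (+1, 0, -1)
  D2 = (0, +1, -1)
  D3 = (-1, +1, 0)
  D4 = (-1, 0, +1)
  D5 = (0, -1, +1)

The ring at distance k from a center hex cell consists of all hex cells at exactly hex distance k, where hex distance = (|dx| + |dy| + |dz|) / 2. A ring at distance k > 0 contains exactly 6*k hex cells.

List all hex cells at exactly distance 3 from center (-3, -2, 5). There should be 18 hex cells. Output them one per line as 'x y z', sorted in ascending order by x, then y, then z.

Answer: -6 -2 8
-6 -1 7
-6 0 6
-6 1 5
-5 -3 8
-5 1 4
-4 -4 8
-4 1 3
-3 -5 8
-3 1 2
-2 -5 7
-2 0 2
-1 -5 6
-1 -1 2
0 -5 5
0 -4 4
0 -3 3
0 -2 2

Derivation:
Walk ring at distance 3 from (-3, -2, 5):
Start at center + D4*3 = (-6, -2, 8)
  hex 0: (-6, -2, 8)
  hex 1: (-5, -3, 8)
  hex 2: (-4, -4, 8)
  hex 3: (-3, -5, 8)
  hex 4: (-2, -5, 7)
  hex 5: (-1, -5, 6)
  hex 6: (0, -5, 5)
  hex 7: (0, -4, 4)
  hex 8: (0, -3, 3)
  hex 9: (0, -2, 2)
  hex 10: (-1, -1, 2)
  hex 11: (-2, 0, 2)
  hex 12: (-3, 1, 2)
  hex 13: (-4, 1, 3)
  hex 14: (-5, 1, 4)
  hex 15: (-6, 1, 5)
  hex 16: (-6, 0, 6)
  hex 17: (-6, -1, 7)
Sorted: 18 hexes.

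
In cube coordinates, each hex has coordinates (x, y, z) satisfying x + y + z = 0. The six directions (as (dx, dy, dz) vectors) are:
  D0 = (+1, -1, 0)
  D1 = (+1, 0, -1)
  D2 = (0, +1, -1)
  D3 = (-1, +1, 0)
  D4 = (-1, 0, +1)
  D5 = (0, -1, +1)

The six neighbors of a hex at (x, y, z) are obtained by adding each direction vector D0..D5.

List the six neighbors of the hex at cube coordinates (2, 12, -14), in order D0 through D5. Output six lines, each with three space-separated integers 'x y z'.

Center: (2, 12, -14). Add each direction:
  D0: (2, 12, -14) + (1, -1, 0) = (3, 11, -14)
  D1: (2, 12, -14) + (1, 0, -1) = (3, 12, -15)
  D2: (2, 12, -14) + (0, 1, -1) = (2, 13, -15)
  D3: (2, 12, -14) + (-1, 1, 0) = (1, 13, -14)
  D4: (2, 12, -14) + (-1, 0, 1) = (1, 12, -13)
  D5: (2, 12, -14) + (0, -1, 1) = (2, 11, -13)

Answer: 3 11 -14
3 12 -15
2 13 -15
1 13 -14
1 12 -13
2 11 -13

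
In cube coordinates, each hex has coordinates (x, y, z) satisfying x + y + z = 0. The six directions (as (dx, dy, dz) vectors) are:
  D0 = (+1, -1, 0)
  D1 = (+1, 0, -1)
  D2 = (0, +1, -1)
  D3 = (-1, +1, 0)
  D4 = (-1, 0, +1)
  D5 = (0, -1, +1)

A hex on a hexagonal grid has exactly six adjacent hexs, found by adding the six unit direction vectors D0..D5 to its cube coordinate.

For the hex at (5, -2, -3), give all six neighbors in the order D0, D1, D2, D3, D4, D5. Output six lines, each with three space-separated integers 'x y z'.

Answer: 6 -3 -3
6 -2 -4
5 -1 -4
4 -1 -3
4 -2 -2
5 -3 -2

Derivation:
Center: (5, -2, -3). Add each direction:
  D0: (5, -2, -3) + (1, -1, 0) = (6, -3, -3)
  D1: (5, -2, -3) + (1, 0, -1) = (6, -2, -4)
  D2: (5, -2, -3) + (0, 1, -1) = (5, -1, -4)
  D3: (5, -2, -3) + (-1, 1, 0) = (4, -1, -3)
  D4: (5, -2, -3) + (-1, 0, 1) = (4, -2, -2)
  D5: (5, -2, -3) + (0, -1, 1) = (5, -3, -2)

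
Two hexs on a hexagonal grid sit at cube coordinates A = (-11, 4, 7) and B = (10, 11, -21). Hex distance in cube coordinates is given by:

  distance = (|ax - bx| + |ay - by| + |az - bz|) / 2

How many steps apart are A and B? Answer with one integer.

|ax - bx| = |-11 - 10| = 21
|ay - by| = |4 - 11| = 7
|az - bz| = |7 - (-21)| = 28
distance = (21 + 7 + 28) / 2 = 56 / 2 = 28

Answer: 28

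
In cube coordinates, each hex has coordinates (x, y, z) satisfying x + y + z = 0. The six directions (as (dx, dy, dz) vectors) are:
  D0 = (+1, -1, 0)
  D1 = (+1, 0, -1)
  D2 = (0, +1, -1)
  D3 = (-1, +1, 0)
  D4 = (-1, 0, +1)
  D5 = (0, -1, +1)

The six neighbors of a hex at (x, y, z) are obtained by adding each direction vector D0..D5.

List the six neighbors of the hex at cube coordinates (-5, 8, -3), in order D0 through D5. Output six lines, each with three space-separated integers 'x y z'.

Center: (-5, 8, -3). Add each direction:
  D0: (-5, 8, -3) + (1, -1, 0) = (-4, 7, -3)
  D1: (-5, 8, -3) + (1, 0, -1) = (-4, 8, -4)
  D2: (-5, 8, -3) + (0, 1, -1) = (-5, 9, -4)
  D3: (-5, 8, -3) + (-1, 1, 0) = (-6, 9, -3)
  D4: (-5, 8, -3) + (-1, 0, 1) = (-6, 8, -2)
  D5: (-5, 8, -3) + (0, -1, 1) = (-5, 7, -2)

Answer: -4 7 -3
-4 8 -4
-5 9 -4
-6 9 -3
-6 8 -2
-5 7 -2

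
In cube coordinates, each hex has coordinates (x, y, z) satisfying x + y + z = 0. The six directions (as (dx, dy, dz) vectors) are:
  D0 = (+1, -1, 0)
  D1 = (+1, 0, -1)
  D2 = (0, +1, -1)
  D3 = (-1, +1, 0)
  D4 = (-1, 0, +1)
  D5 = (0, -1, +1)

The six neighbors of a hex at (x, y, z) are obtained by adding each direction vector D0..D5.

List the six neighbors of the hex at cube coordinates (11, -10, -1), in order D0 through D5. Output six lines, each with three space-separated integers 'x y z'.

Answer: 12 -11 -1
12 -10 -2
11 -9 -2
10 -9 -1
10 -10 0
11 -11 0

Derivation:
Center: (11, -10, -1). Add each direction:
  D0: (11, -10, -1) + (1, -1, 0) = (12, -11, -1)
  D1: (11, -10, -1) + (1, 0, -1) = (12, -10, -2)
  D2: (11, -10, -1) + (0, 1, -1) = (11, -9, -2)
  D3: (11, -10, -1) + (-1, 1, 0) = (10, -9, -1)
  D4: (11, -10, -1) + (-1, 0, 1) = (10, -10, 0)
  D5: (11, -10, -1) + (0, -1, 1) = (11, -11, 0)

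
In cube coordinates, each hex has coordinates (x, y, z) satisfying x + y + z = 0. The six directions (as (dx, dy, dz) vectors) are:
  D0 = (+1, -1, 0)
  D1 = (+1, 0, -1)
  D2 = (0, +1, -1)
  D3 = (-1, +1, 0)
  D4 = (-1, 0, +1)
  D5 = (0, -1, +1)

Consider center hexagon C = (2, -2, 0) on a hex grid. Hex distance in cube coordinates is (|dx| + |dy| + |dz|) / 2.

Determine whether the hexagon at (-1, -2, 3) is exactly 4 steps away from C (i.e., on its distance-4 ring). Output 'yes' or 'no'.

|px - cx| = |-1 - 2| = 3
|py - cy| = |-2 - (-2)| = 0
|pz - cz| = |3 - 0| = 3
distance = (3+0+3)/2 = 6/2 = 3
radius = 4; distance != radius -> no

Answer: no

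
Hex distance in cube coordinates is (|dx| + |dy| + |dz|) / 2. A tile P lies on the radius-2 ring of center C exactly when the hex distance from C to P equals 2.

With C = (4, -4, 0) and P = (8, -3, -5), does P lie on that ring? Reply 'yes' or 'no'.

Answer: no

Derivation:
|px - cx| = |8 - 4| = 4
|py - cy| = |-3 - (-4)| = 1
|pz - cz| = |-5 - 0| = 5
distance = (4+1+5)/2 = 10/2 = 5
radius = 2; distance != radius -> no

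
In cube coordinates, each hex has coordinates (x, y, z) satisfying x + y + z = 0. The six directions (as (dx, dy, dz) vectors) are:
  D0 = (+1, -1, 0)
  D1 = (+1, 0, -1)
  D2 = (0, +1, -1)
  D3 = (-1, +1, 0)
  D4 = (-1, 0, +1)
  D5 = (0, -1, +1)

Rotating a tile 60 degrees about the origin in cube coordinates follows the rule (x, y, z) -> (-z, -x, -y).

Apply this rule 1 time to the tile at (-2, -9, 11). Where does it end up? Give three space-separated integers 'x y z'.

Answer: -11 2 9

Derivation:
Start: (-2, -9, 11)
Step 1: (-2, -9, 11) -> (-(11), -(-2), -(-9)) = (-11, 2, 9)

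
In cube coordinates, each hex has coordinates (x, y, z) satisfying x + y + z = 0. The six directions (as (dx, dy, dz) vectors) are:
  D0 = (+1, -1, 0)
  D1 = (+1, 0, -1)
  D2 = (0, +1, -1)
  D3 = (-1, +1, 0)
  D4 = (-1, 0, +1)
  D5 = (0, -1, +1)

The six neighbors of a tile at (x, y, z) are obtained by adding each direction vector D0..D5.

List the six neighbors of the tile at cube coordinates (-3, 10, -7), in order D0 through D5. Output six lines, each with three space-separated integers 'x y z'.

Answer: -2 9 -7
-2 10 -8
-3 11 -8
-4 11 -7
-4 10 -6
-3 9 -6

Derivation:
Center: (-3, 10, -7). Add each direction:
  D0: (-3, 10, -7) + (1, -1, 0) = (-2, 9, -7)
  D1: (-3, 10, -7) + (1, 0, -1) = (-2, 10, -8)
  D2: (-3, 10, -7) + (0, 1, -1) = (-3, 11, -8)
  D3: (-3, 10, -7) + (-1, 1, 0) = (-4, 11, -7)
  D4: (-3, 10, -7) + (-1, 0, 1) = (-4, 10, -6)
  D5: (-3, 10, -7) + (0, -1, 1) = (-3, 9, -6)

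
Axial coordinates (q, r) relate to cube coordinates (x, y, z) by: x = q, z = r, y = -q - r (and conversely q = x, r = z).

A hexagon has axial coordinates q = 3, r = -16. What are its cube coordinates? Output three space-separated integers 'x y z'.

x = q = 3
z = r = -16
y = -x - z = -(3) - (-16) = 13

Answer: 3 13 -16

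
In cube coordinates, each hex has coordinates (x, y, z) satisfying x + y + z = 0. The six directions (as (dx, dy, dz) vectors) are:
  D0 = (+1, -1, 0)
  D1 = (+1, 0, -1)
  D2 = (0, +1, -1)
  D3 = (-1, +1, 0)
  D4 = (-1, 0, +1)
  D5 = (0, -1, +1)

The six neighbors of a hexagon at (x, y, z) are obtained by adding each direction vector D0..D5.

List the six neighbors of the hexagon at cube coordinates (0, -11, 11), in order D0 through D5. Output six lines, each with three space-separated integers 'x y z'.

Center: (0, -11, 11). Add each direction:
  D0: (0, -11, 11) + (1, -1, 0) = (1, -12, 11)
  D1: (0, -11, 11) + (1, 0, -1) = (1, -11, 10)
  D2: (0, -11, 11) + (0, 1, -1) = (0, -10, 10)
  D3: (0, -11, 11) + (-1, 1, 0) = (-1, -10, 11)
  D4: (0, -11, 11) + (-1, 0, 1) = (-1, -11, 12)
  D5: (0, -11, 11) + (0, -1, 1) = (0, -12, 12)

Answer: 1 -12 11
1 -11 10
0 -10 10
-1 -10 11
-1 -11 12
0 -12 12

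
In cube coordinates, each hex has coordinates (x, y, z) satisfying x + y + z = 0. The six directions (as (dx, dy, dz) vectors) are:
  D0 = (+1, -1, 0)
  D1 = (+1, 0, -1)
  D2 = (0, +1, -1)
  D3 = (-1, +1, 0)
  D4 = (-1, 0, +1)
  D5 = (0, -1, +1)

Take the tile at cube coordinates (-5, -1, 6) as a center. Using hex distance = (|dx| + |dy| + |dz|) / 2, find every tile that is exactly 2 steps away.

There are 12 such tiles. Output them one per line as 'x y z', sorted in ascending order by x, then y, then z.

Walk ring at distance 2 from (-5, -1, 6):
Start at center + D4*2 = (-7, -1, 8)
  hex 0: (-7, -1, 8)
  hex 1: (-6, -2, 8)
  hex 2: (-5, -3, 8)
  hex 3: (-4, -3, 7)
  hex 4: (-3, -3, 6)
  hex 5: (-3, -2, 5)
  hex 6: (-3, -1, 4)
  hex 7: (-4, 0, 4)
  hex 8: (-5, 1, 4)
  hex 9: (-6, 1, 5)
  hex 10: (-7, 1, 6)
  hex 11: (-7, 0, 7)
Sorted: 12 hexes.

Answer: -7 -1 8
-7 0 7
-7 1 6
-6 -2 8
-6 1 5
-5 -3 8
-5 1 4
-4 -3 7
-4 0 4
-3 -3 6
-3 -2 5
-3 -1 4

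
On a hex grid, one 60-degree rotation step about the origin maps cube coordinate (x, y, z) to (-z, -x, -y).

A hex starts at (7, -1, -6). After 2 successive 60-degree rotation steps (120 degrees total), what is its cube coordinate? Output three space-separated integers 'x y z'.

Answer: -1 -6 7

Derivation:
Start: (7, -1, -6)
Step 1: (7, -1, -6) -> (-(-6), -(7), -(-1)) = (6, -7, 1)
Step 2: (6, -7, 1) -> (-(1), -(6), -(-7)) = (-1, -6, 7)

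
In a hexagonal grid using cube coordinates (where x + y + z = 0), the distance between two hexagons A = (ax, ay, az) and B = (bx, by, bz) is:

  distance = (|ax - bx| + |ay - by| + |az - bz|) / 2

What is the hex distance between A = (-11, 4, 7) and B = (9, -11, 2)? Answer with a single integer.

Answer: 20

Derivation:
|ax - bx| = |-11 - 9| = 20
|ay - by| = |4 - (-11)| = 15
|az - bz| = |7 - 2| = 5
distance = (20 + 15 + 5) / 2 = 40 / 2 = 20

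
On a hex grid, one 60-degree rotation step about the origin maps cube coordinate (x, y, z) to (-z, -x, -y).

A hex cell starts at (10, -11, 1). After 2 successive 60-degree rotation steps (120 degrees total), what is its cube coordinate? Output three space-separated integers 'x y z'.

Start: (10, -11, 1)
Step 1: (10, -11, 1) -> (-(1), -(10), -(-11)) = (-1, -10, 11)
Step 2: (-1, -10, 11) -> (-(11), -(-1), -(-10)) = (-11, 1, 10)

Answer: -11 1 10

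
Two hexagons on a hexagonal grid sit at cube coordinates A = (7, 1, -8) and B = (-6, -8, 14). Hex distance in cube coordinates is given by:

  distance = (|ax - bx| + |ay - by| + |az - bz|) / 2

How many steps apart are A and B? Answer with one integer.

|ax - bx| = |7 - (-6)| = 13
|ay - by| = |1 - (-8)| = 9
|az - bz| = |-8 - 14| = 22
distance = (13 + 9 + 22) / 2 = 44 / 2 = 22

Answer: 22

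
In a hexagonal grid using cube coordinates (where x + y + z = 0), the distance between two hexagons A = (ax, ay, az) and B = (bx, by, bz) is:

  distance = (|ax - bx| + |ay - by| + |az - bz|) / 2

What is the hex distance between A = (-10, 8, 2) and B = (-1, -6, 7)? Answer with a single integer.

Answer: 14

Derivation:
|ax - bx| = |-10 - (-1)| = 9
|ay - by| = |8 - (-6)| = 14
|az - bz| = |2 - 7| = 5
distance = (9 + 14 + 5) / 2 = 28 / 2 = 14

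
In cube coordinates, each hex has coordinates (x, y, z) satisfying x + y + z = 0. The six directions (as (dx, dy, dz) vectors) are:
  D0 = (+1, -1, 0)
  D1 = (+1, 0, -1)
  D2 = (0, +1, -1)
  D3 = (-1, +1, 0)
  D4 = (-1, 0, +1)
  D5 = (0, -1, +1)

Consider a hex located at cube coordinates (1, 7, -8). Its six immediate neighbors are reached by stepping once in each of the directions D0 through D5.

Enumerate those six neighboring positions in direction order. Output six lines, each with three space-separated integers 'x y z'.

Answer: 2 6 -8
2 7 -9
1 8 -9
0 8 -8
0 7 -7
1 6 -7

Derivation:
Center: (1, 7, -8). Add each direction:
  D0: (1, 7, -8) + (1, -1, 0) = (2, 6, -8)
  D1: (1, 7, -8) + (1, 0, -1) = (2, 7, -9)
  D2: (1, 7, -8) + (0, 1, -1) = (1, 8, -9)
  D3: (1, 7, -8) + (-1, 1, 0) = (0, 8, -8)
  D4: (1, 7, -8) + (-1, 0, 1) = (0, 7, -7)
  D5: (1, 7, -8) + (0, -1, 1) = (1, 6, -7)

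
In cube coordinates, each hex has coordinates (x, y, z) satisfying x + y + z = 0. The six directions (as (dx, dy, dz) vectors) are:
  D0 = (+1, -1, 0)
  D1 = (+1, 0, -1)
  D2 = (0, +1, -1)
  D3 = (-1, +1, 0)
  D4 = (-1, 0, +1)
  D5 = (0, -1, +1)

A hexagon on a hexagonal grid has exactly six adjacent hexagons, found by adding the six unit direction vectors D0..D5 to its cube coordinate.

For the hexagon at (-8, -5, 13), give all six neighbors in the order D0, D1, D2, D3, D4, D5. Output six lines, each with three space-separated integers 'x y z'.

Center: (-8, -5, 13). Add each direction:
  D0: (-8, -5, 13) + (1, -1, 0) = (-7, -6, 13)
  D1: (-8, -5, 13) + (1, 0, -1) = (-7, -5, 12)
  D2: (-8, -5, 13) + (0, 1, -1) = (-8, -4, 12)
  D3: (-8, -5, 13) + (-1, 1, 0) = (-9, -4, 13)
  D4: (-8, -5, 13) + (-1, 0, 1) = (-9, -5, 14)
  D5: (-8, -5, 13) + (0, -1, 1) = (-8, -6, 14)

Answer: -7 -6 13
-7 -5 12
-8 -4 12
-9 -4 13
-9 -5 14
-8 -6 14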